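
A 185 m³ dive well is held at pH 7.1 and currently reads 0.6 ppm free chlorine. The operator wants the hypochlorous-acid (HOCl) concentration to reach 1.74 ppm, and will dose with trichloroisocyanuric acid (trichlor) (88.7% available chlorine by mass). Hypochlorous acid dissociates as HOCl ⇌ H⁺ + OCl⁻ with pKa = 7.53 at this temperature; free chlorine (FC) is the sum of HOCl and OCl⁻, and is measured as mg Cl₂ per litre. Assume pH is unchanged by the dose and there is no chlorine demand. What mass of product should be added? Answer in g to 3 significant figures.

373 g

Volume: 185 m³ = 185,000 L.
[OCl⁻]/[HOCl] = 10^(pH − pKa) = 10^(7.1 − 7.53) = 0.3715; fraction as HOCl = 1/(1 + 0.3715) = 0.7291.
Free chlorine required for 1.74 ppm HOCl: 1.74 / 0.7291 = 2.386 ppm.
FC to add: 2.386 − 0.6 = 1.786 mg/L as Cl₂.
Cl₂ equivalent: 1.786 mg/L × 185,000 L = 330.5 g.
Product at 88.7% available Cl: 330.5 / 0.887 = 372.6 g.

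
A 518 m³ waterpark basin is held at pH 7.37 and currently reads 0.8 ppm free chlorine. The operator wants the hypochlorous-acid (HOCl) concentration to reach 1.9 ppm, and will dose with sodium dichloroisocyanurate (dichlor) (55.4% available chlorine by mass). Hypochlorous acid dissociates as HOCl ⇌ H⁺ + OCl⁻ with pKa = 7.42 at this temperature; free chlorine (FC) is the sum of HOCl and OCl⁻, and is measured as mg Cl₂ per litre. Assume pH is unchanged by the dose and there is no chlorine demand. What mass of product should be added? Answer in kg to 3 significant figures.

Volume: 518 m³ = 518,000 L.
[OCl⁻]/[HOCl] = 10^(pH − pKa) = 10^(7.37 − 7.42) = 0.8913; fraction as HOCl = 1/(1 + 0.8913) = 0.5288.
Free chlorine required for 1.9 ppm HOCl: 1.9 / 0.5288 = 3.593 ppm.
FC to add: 3.593 − 0.8 = 2.793 mg/L as Cl₂.
Cl₂ equivalent: 2.793 mg/L × 518,000 L = 1447 g.
Product at 55.4% available Cl: 1447 / 0.554 = 2612 g.

2.61 kg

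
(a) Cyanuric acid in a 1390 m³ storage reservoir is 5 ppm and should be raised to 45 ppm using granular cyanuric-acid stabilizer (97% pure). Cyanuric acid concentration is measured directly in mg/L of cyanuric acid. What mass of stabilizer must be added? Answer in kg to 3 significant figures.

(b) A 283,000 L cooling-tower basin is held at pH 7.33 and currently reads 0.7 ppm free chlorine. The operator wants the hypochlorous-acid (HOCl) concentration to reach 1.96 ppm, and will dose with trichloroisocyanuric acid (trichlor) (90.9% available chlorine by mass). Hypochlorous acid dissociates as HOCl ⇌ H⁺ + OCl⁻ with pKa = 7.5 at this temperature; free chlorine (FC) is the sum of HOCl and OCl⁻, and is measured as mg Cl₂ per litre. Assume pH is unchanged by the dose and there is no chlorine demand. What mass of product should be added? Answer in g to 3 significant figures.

(a) 57.3 kg; (b) 805 g

(a) Volume: 1390 m³ = 1,390,000 L.
(a) CYA to add: (45 − 5) = 40 mg/L × 1,390,000 L = 55,600 g cyanuric acid.
(a) At 97% purity: 55,600 / 0.97 = 57,320 g product.

(b) [OCl⁻]/[HOCl] = 10^(pH − pKa) = 10^(7.33 − 7.5) = 0.6761; fraction as HOCl = 1/(1 + 0.6761) = 0.5966.
(b) Free chlorine required for 1.96 ppm HOCl: 1.96 / 0.5966 = 3.285 ppm.
(b) FC to add: 3.285 − 0.7 = 2.585 mg/L as Cl₂.
(b) Cl₂ equivalent: 2.585 mg/L × 283,000 L = 731.6 g.
(b) Product at 90.9% available Cl: 731.6 / 0.909 = 804.8 g.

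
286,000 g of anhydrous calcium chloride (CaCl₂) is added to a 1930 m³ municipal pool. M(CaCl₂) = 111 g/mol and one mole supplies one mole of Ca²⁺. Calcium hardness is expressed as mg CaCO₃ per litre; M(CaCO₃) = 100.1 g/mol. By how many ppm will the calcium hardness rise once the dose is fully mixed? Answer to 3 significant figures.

Volume: 1930 m³ = 1,930,000 L.
Moles of Ca²⁺: 286,000 g ÷ 111 g/mol = 2577 mol.
As CaCO₃: 2577 mol × 100.1 g/mol = 257,900 g.
Rise: 257,900 g / 1,930,000 L × 1000 = 133.6 mg/L.

134 ppm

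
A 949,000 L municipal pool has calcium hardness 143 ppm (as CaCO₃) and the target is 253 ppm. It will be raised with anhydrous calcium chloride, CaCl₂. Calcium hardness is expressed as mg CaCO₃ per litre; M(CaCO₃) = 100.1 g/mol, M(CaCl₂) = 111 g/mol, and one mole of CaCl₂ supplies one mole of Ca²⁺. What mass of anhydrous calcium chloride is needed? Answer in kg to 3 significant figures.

116 kg

Hardness to add: (253 − 143) = 110 mg/L as CaCO₃ × 949,000 L = 104,400 g as CaCO₃.
Moles of Ca²⁺ (1 mol Ca²⁺ ≡ 1 mol CaCO₃): 104,400 / 100.1 g/mol = 1043 mol.
Mass of CaCl₂: 1043 × 111 = 115,800 g.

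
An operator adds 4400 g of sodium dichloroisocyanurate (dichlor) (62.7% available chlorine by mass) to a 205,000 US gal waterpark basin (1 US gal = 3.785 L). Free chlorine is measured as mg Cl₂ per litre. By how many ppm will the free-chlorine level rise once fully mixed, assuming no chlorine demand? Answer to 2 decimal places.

Volume: 205,000 US gal × 3.785 L/gal = 775,925 L.
Available chlorine delivered: 4400 g × 0.627 = 2759 g as Cl₂.
Concentration rise: 2759 g / 775,925 L = 3.555 mg/L = 3.56 ppm.

3.56 ppm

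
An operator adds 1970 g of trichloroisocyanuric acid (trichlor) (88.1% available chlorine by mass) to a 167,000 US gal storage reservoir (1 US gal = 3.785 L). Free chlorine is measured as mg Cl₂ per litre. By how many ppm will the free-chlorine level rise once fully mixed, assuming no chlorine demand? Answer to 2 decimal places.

2.75 ppm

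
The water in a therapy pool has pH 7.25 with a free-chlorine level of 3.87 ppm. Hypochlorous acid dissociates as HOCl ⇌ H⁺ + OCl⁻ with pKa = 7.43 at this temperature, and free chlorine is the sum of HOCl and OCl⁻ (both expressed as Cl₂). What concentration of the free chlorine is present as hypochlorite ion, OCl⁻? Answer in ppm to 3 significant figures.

1.54 ppm

[OCl⁻]/[HOCl] = 10^(pH − pKa) = 10^(7.25 − 7.43) = 10^-0.18 = 0.6607.
Fraction as HOCl = 1 / (1 + 0.6607) = 0.6022.
OCl⁻ = (1 − 0.6022) × 3.87 ppm = 1.54 ppm.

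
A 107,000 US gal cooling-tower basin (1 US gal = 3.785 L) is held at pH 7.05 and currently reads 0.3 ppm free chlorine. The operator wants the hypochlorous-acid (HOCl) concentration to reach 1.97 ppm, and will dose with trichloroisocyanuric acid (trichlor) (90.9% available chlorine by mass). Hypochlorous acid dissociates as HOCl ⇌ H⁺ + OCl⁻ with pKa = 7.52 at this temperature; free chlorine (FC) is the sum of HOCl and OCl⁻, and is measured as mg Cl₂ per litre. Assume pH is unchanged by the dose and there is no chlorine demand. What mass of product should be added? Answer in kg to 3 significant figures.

1.04 kg

Volume: 107,000 US gal × 3.785 L/gal = 404,995 L.
[OCl⁻]/[HOCl] = 10^(pH − pKa) = 10^(7.05 − 7.52) = 0.3388; fraction as HOCl = 1/(1 + 0.3388) = 0.7469.
Free chlorine required for 1.97 ppm HOCl: 1.97 / 0.7469 = 2.638 ppm.
FC to add: 2.638 − 0.3 = 2.338 mg/L as Cl₂.
Cl₂ equivalent: 2.338 mg/L × 404,995 L = 946.7 g.
Product at 90.9% available Cl: 946.7 / 0.909 = 1041 g.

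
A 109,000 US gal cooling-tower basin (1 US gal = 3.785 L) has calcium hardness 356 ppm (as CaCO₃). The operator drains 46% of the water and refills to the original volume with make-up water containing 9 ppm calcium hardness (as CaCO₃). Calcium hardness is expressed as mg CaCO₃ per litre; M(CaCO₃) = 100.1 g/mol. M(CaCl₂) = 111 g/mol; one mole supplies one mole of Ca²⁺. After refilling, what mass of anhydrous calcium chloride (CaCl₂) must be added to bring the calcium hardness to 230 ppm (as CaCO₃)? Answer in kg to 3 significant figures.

15.4 kg

Volume: 109,000 US gal × 3.785 L/gal = 412,565 L.
After draining 46% and refilling: 356 × 0.54 + 9 × 0.46 = 196.38 ppm.
Deficit to target: 230 − 196.38 = 33.62 mg/L.
As CaCO₃: 33.62 mg/L × 412,565 L = 13,870 g; ÷ 100.1 = 138.6 mol Ca²⁺.
Mass: 138.6 × 111 = 15,380 g.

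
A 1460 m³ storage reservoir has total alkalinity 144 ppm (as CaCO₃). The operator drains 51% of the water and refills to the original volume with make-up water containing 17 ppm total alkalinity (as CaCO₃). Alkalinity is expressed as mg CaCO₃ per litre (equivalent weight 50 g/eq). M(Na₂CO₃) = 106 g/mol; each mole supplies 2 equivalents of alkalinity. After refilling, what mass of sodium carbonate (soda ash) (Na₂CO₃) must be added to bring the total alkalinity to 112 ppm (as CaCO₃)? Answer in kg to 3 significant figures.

50.7 kg

Volume: 1460 m³ = 1,460,000 L.
After draining 51% and refilling: 144 × 0.49 + 17 × 0.51 = 79.23 ppm.
Deficit to target: 112 − 79.23 = 32.77 mg/L.
As CaCO₃: 32.77 mg/L × 1,460,000 L = 47,840 g; ÷ 50 g/eq ÷ 2 = 478.4 mol Na₂CO₃.
Mass: 478.4 × 106 = 50,710 g.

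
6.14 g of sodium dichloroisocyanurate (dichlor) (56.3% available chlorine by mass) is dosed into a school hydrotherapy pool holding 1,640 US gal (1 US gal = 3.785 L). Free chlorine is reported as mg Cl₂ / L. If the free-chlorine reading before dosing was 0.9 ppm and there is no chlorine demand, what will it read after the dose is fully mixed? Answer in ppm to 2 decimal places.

1.46 ppm

Volume: 1,640 US gal × 3.785 L/gal = 6,207 L.
Available chlorine delivered: 6.14 g × 0.563 = 3.457 g as Cl₂.
Concentration rise: 3.457 g / 6,207 L = 0.5569 mg/L = 0.56 ppm.
Final FC: 0.9 + 0.56 = 1.46 ppm.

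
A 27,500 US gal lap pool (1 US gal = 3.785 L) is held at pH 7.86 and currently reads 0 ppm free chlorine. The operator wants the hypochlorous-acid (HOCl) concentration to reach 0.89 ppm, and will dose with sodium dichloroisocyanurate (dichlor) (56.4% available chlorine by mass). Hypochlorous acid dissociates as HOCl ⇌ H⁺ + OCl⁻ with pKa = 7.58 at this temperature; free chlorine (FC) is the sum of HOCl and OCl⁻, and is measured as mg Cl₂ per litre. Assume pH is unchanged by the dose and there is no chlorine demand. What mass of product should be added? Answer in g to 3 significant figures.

477 g

Volume: 27,500 US gal × 3.785 L/gal = 104,088 L.
[OCl⁻]/[HOCl] = 10^(pH − pKa) = 10^(7.86 − 7.58) = 1.905; fraction as HOCl = 1/(1 + 1.905) = 0.3442.
Free chlorine required for 0.89 ppm HOCl: 0.89 / 0.3442 = 2.586 ppm.
FC to add: 2.586 − 0 = 2.586 mg/L as Cl₂.
Cl₂ equivalent: 2.586 mg/L × 104,088 L = 269.2 g.
Product at 56.4% available Cl: 269.2 / 0.564 = 477.2 g.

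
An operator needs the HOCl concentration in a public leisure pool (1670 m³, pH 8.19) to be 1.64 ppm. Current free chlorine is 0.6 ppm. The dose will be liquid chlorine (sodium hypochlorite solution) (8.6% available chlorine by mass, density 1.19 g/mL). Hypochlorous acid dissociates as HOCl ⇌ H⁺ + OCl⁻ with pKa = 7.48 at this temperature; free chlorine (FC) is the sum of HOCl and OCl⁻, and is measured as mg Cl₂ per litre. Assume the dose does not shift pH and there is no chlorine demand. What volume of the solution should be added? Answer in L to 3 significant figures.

154 L

Volume: 1670 m³ = 1,670,000 L.
[OCl⁻]/[HOCl] = 10^(pH − pKa) = 10^(8.19 − 7.48) = 5.129; fraction as HOCl = 1/(1 + 5.129) = 0.1632.
Free chlorine required for 1.64 ppm HOCl: 1.64 / 0.1632 = 10.05 ppm.
FC to add: 10.05 − 0.6 = 9.451 mg/L as Cl₂.
Cl₂ equivalent: 9.451 mg/L × 1,670,000 L = 15,780 g.
Product at 8.6% available Cl: 15,780 / 0.086 = 183,500 g.
Volume: 183,500 g ÷ 1.19 g/mL = 154,200 mL.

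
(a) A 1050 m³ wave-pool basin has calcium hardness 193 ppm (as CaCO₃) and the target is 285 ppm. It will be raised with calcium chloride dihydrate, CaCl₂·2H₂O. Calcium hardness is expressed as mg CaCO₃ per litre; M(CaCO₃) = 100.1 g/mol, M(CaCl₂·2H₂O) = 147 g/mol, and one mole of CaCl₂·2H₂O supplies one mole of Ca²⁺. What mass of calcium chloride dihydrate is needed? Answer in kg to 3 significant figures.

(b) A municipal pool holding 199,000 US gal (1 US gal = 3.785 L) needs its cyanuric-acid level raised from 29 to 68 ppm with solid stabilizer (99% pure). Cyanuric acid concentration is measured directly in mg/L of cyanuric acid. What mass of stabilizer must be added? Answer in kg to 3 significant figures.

(a) 142 kg; (b) 29.7 kg

(a) Volume: 1050 m³ = 1,050,000 L.
(a) Hardness to add: (285 − 193) = 92 mg/L as CaCO₃ × 1,050,000 L = 96,600 g as CaCO₃.
(a) Moles of Ca²⁺ (1 mol Ca²⁺ ≡ 1 mol CaCO₃): 96,600 / 100.1 g/mol = 965 mol.
(a) Mass of CaCl₂·2H₂O: 965 × 147 = 141,900 g.

(b) Volume: 199,000 US gal × 3.785 L/gal = 753,215 L.
(b) CYA to add: (68 − 29) = 39 mg/L × 753,215 L = 29,380 g cyanuric acid.
(b) At 99% purity: 29,380 / 0.99 = 29,670 g product.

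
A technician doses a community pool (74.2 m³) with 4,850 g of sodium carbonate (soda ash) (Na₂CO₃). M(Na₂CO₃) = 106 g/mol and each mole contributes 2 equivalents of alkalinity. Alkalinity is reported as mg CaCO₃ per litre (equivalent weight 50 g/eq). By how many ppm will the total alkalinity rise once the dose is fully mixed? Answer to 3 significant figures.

Volume: 74.2 m³ = 74,200 L.
Moles of Na₂CO₃: 4,850 g ÷ 106 g/mol = 45.75 mol → 91.51 eq of alkalinity.
As CaCO₃: 91.51 eq × 50 g/eq = 4575 g.
Rise: 4575 g / 74,200 L × 1000 = 61.66 mg/L.

61.7 ppm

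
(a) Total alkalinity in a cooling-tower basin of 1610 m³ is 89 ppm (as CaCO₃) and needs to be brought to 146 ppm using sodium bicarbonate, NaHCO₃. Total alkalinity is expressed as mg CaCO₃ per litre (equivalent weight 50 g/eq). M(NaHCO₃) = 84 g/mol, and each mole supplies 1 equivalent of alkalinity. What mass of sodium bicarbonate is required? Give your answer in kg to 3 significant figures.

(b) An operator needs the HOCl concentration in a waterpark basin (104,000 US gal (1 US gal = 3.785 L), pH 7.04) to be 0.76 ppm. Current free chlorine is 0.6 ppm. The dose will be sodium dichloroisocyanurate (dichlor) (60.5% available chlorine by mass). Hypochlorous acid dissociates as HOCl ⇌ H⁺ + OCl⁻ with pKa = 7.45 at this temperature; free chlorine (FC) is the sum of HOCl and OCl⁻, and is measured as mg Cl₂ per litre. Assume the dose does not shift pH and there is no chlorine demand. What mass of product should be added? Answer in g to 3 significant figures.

(a) 154 kg; (b) 296 g

(a) Volume: 1610 m³ = 1,610,000 L.
(a) Alkalinity to add: (146 − 89) = 57 mg/L as CaCO₃ × 1,610,000 L = 91,770 g as CaCO₃.
(a) Equivalents: 91,770 g ÷ 50 g/eq = 1835 eq.
(a) NaHCO₃ supplies 1 eq per mole → 1835 mol.
(a) Mass: 1835 mol × 84 g/mol = 154,200 g.

(b) Volume: 104,000 US gal × 3.785 L/gal = 393,640 L.
(b) [OCl⁻]/[HOCl] = 10^(pH − pKa) = 10^(7.04 − 7.45) = 0.389; fraction as HOCl = 1/(1 + 0.389) = 0.7199.
(b) Free chlorine required for 0.76 ppm HOCl: 0.76 / 0.7199 = 1.056 ppm.
(b) FC to add: 1.056 − 0.6 = 0.4557 mg/L as Cl₂.
(b) Cl₂ equivalent: 0.4557 mg/L × 393,640 L = 179.4 g.
(b) Product at 60.5% available Cl: 179.4 / 0.605 = 296.5 g.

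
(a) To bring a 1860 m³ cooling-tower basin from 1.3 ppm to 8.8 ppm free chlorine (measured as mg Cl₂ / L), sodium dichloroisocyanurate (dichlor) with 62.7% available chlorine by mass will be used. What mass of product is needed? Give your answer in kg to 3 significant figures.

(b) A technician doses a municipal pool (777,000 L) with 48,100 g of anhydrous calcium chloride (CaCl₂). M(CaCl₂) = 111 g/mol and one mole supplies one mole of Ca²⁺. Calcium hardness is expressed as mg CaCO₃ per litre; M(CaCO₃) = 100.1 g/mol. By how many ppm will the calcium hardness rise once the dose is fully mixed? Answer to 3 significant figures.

(a) Volume: 1860 m³ = 1,860,000 L.
(a) Chlorine deficit: 8.8 − 1.3 = 7.5 ppm = 7.5 mg/L as Cl₂.
(a) Cl₂ equivalent needed: 7.5 mg/L × 1,860,000 L = 13,950,000 mg = 13,950 g.
(a) Product at 62.7% available chlorine: 13,950 / 0.627 = 22,250 g.

(b) Moles of Ca²⁺: 48,100 g ÷ 111 g/mol = 433.3 mol.
(b) As CaCO₃: 433.3 mol × 100.1 g/mol = 43,380 g.
(b) Rise: 43,380 g / 777,000 L × 1000 = 55.83 mg/L.

(a) 22.2 kg; (b) 55.8 ppm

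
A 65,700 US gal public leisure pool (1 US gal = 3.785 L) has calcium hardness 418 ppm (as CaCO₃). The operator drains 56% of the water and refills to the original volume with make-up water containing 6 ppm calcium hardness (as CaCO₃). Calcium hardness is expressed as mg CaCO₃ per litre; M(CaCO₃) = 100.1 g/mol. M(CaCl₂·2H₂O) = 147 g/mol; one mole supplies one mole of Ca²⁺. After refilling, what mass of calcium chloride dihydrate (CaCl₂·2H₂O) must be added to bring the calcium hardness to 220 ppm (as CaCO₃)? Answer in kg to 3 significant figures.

11.9 kg

Volume: 65,700 US gal × 3.785 L/gal = 248,674 L.
After draining 56% and refilling: 418 × 0.44 + 6 × 0.56 = 187.28 ppm.
Deficit to target: 220 − 187.28 = 32.72 mg/L.
As CaCO₃: 32.72 mg/L × 248,674 L = 8137 g; ÷ 100.1 = 81.29 mol Ca²⁺.
Mass: 81.29 × 147 = 11,950 g.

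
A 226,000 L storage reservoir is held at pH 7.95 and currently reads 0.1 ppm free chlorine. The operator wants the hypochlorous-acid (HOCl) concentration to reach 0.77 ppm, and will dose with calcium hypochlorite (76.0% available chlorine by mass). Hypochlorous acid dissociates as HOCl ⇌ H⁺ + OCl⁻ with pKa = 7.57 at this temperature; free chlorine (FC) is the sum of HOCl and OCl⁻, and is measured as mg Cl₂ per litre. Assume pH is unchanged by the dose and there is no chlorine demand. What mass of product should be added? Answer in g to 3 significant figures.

[OCl⁻]/[HOCl] = 10^(pH − pKa) = 10^(7.95 − 7.57) = 2.399; fraction as HOCl = 1/(1 + 2.399) = 0.2942.
Free chlorine required for 0.77 ppm HOCl: 0.77 / 0.2942 = 2.617 ppm.
FC to add: 2.617 − 0.1 = 2.517 mg/L as Cl₂.
Cl₂ equivalent: 2.517 mg/L × 226,000 L = 568.9 g.
Product at 76.0% available Cl: 568.9 / 0.76 = 748.5 g.

749 g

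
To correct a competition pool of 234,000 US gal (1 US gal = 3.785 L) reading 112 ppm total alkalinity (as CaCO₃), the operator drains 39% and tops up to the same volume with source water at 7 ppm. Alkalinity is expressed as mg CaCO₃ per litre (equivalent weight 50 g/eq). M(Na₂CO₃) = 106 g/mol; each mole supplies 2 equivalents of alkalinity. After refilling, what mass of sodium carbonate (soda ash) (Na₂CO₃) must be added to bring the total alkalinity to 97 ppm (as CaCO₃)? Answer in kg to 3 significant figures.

24.4 kg

Volume: 234,000 US gal × 3.785 L/gal = 885,690 L.
After draining 39% and refilling: 112 × 0.61 + 7 × 0.39 = 71.05 ppm.
Deficit to target: 97 − 71.05 = 25.95 mg/L.
As CaCO₃: 25.95 mg/L × 885,690 L = 22,980 g; ÷ 50 g/eq ÷ 2 = 229.8 mol Na₂CO₃.
Mass: 229.8 × 106 = 24,360 g.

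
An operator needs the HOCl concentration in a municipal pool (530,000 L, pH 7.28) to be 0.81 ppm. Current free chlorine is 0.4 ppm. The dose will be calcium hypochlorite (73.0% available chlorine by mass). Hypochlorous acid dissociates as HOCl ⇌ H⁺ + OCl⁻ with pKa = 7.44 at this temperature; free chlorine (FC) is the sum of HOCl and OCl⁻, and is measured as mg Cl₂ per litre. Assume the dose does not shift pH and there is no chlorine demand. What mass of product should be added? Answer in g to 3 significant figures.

705 g

[OCl⁻]/[HOCl] = 10^(pH − pKa) = 10^(7.28 − 7.44) = 0.6918; fraction as HOCl = 1/(1 + 0.6918) = 0.5911.
Free chlorine required for 0.81 ppm HOCl: 0.81 / 0.5911 = 1.37 ppm.
FC to add: 1.37 − 0.4 = 0.9704 mg/L as Cl₂.
Cl₂ equivalent: 0.9704 mg/L × 530,000 L = 514.3 g.
Product at 73.0% available Cl: 514.3 / 0.73 = 704.5 g.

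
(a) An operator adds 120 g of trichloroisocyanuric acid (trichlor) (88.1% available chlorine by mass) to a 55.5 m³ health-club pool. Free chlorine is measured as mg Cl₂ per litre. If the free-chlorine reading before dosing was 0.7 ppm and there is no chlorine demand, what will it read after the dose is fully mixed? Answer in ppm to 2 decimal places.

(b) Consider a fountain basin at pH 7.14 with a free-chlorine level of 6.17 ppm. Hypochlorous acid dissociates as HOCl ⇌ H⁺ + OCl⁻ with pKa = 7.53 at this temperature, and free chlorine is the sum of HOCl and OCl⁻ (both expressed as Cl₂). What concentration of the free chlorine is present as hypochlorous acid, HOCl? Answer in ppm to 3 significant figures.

(a) 2.60 ppm; (b) 4.38 ppm

(a) Volume: 55.5 m³ = 55,500 L.
(a) Available chlorine delivered: 120 g × 0.881 = 105.7 g as Cl₂.
(a) Concentration rise: 105.7 g / 55,500 L = 1.905 mg/L = 1.90 ppm.
(a) Final FC: 0.7 + 1.90 = 2.60 ppm.

(b) [OCl⁻]/[HOCl] = 10^(pH − pKa) = 10^(7.14 − 7.53) = 10^-0.39 = 0.4074.
(b) Fraction as HOCl = 1 / (1 + 0.4074) = 0.7105.
(b) HOCl = 0.7105 × 6.17 ppm = 4.384 ppm.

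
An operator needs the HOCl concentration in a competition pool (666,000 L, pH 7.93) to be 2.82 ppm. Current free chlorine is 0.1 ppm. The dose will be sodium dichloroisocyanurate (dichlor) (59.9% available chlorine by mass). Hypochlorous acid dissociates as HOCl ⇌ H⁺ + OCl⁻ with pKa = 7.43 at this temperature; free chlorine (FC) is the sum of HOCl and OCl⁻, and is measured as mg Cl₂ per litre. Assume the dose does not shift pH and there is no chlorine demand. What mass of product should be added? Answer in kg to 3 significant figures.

[OCl⁻]/[HOCl] = 10^(pH − pKa) = 10^(7.93 − 7.43) = 3.162; fraction as HOCl = 1/(1 + 3.162) = 0.2403.
Free chlorine required for 2.82 ppm HOCl: 2.82 / 0.2403 = 11.74 ppm.
FC to add: 11.74 − 0.1 = 11.64 mg/L as Cl₂.
Cl₂ equivalent: 11.64 mg/L × 666,000 L = 7751 g.
Product at 59.9% available Cl: 7751 / 0.599 = 12,940 g.

12.9 kg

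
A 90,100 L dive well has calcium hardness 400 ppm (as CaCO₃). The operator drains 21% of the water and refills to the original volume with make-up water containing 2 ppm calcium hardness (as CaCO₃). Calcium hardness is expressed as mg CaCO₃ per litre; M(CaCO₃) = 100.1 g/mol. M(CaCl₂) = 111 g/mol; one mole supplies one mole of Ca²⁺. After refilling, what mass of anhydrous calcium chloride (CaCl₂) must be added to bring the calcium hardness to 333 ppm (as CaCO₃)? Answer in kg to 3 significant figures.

1.66 kg

After draining 21% and refilling: 400 × 0.79 + 2 × 0.21 = 316.42 ppm.
Deficit to target: 333 − 316.42 = 16.58 mg/L.
As CaCO₃: 16.58 mg/L × 90,100 L = 1494 g; ÷ 100.1 = 14.92 mol Ca²⁺.
Mass: 14.92 × 111 = 1657 g.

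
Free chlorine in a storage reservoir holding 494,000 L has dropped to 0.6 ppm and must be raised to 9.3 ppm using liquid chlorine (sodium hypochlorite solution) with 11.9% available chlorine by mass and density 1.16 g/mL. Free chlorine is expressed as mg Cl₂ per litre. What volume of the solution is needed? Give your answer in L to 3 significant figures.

Chlorine deficit: 9.3 − 0.6 = 8.7 ppm = 8.7 mg/L as Cl₂.
Cl₂ equivalent needed: 8.7 mg/L × 494,000 L = 4,298,000 mg = 4298 g.
Product at 11.9% available chlorine: 4298 / 0.119 = 36,120 g.
Volume at density 1.16 g/mL: 36,120 g ÷ 1.16 g/mL = 31,130 mL.

31.1 L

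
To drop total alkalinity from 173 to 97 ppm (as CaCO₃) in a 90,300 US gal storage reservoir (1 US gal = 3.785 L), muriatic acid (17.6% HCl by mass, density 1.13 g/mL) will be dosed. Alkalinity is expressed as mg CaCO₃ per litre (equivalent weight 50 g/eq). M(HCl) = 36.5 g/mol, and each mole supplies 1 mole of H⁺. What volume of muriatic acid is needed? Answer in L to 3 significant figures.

95.3 L

Volume: 90,300 US gal × 3.785 L/gal = 341,786 L.
Alkalinity to neutralize: (173 − 97) = 76 mg/L as CaCO₃ × 341,786 L = 25,980 g as CaCO₃.
Equivalents of H⁺ required: 25,980 ÷ 50 g/eq = 519.5 eq = 519.5 mol HCl.
Mass of HCl: 519.5 × 36.5 = 18,960 g.
Mass of 17.6% solution: 18,960 / 0.176 = 107,700 g.
Volume: 107,700 g ÷ 1.13 g/mL = 95,350 mL.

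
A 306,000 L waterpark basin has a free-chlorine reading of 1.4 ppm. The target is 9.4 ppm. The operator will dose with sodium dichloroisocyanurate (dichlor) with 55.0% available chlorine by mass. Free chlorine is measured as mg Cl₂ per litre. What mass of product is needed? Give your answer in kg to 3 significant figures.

4.45 kg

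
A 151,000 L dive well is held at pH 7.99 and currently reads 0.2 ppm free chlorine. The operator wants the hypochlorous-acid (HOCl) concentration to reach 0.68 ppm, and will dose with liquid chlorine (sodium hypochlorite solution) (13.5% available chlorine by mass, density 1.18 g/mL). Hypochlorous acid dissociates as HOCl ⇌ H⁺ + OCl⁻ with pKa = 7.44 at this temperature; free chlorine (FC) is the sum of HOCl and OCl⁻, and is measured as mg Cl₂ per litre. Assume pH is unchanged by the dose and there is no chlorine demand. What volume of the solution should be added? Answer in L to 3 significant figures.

[OCl⁻]/[HOCl] = 10^(pH − pKa) = 10^(7.99 − 7.44) = 3.548; fraction as HOCl = 1/(1 + 3.548) = 0.2199.
Free chlorine required for 0.68 ppm HOCl: 0.68 / 0.2199 = 3.093 ppm.
FC to add: 3.093 − 0.2 = 2.893 mg/L as Cl₂.
Cl₂ equivalent: 2.893 mg/L × 151,000 L = 436.8 g.
Product at 13.5% available Cl: 436.8 / 0.135 = 3236 g.
Volume: 3236 g ÷ 1.18 g/mL = 2742 mL.

2.74 L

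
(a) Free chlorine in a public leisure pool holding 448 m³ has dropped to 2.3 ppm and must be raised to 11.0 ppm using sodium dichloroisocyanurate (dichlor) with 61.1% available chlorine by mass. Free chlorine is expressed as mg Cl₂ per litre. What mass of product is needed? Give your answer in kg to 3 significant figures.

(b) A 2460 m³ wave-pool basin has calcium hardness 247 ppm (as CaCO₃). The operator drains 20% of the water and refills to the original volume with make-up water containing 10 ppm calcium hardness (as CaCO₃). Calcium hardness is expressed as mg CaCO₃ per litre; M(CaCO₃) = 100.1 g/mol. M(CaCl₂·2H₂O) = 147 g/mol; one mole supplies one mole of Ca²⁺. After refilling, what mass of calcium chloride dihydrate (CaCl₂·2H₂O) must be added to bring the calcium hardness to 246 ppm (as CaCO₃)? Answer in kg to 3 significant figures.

(a) 6.38 kg; (b) 168 kg

(a) Volume: 448 m³ = 448,000 L.
(a) Chlorine deficit: 11.0 − 2.3 = 8.7 ppm = 8.7 mg/L as Cl₂.
(a) Cl₂ equivalent needed: 8.7 mg/L × 448,000 L = 3,898,000 mg = 3898 g.
(a) Product at 61.1% available chlorine: 3898 / 0.611 = 6379 g.

(b) Volume: 2460 m³ = 2,460,000 L.
(b) After draining 20% and refilling: 247 × 0.80 + 10 × 0.20 = 199.6 ppm.
(b) Deficit to target: 246 − 199.6 = 46.4 mg/L.
(b) As CaCO₃: 46.4 mg/L × 2,460,000 L = 114,100 g; ÷ 100.1 = 1140 mol Ca²⁺.
(b) Mass: 1140 × 147 = 167,600 g.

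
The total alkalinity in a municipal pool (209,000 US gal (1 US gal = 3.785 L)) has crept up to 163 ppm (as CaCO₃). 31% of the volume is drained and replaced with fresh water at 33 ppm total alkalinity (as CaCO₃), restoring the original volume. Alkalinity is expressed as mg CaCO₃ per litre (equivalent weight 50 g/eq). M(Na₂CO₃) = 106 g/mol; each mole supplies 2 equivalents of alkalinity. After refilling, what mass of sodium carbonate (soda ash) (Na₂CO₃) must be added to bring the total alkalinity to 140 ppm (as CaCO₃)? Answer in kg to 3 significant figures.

Volume: 209,000 US gal × 3.785 L/gal = 791,065 L.
After draining 31% and refilling: 163 × 0.69 + 33 × 0.31 = 122.7 ppm.
Deficit to target: 140 − 122.7 = 17.3 mg/L.
As CaCO₃: 17.3 mg/L × 791,065 L = 13,690 g; ÷ 50 g/eq ÷ 2 = 136.9 mol Na₂CO₃.
Mass: 136.9 × 106 = 14,510 g.

14.5 kg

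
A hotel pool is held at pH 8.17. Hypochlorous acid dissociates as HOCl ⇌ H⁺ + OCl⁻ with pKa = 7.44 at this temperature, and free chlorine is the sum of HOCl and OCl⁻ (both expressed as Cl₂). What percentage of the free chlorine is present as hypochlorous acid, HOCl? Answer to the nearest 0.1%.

[OCl⁻]/[HOCl] = 10^(pH − pKa) = 10^(8.17 − 7.44) = 10^0.73 = 5.37.
Fraction as HOCl = 1 / (1 + 5.37) = 0.157.

15.7%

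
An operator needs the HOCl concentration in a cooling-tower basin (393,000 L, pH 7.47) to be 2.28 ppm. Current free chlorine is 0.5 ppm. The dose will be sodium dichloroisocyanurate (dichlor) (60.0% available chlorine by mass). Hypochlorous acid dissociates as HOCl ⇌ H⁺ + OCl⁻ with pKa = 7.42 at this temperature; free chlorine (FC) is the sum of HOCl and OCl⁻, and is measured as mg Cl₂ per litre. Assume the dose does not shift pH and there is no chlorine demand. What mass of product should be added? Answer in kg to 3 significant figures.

[OCl⁻]/[HOCl] = 10^(pH − pKa) = 10^(7.47 − 7.42) = 1.122; fraction as HOCl = 1/(1 + 1.122) = 0.4712.
Free chlorine required for 2.28 ppm HOCl: 2.28 / 0.4712 = 4.838 ppm.
FC to add: 4.838 − 0.5 = 4.338 mg/L as Cl₂.
Cl₂ equivalent: 4.338 mg/L × 393,000 L = 1705 g.
Product at 60.0% available Cl: 1705 / 0.6 = 2842 g.

2.84 kg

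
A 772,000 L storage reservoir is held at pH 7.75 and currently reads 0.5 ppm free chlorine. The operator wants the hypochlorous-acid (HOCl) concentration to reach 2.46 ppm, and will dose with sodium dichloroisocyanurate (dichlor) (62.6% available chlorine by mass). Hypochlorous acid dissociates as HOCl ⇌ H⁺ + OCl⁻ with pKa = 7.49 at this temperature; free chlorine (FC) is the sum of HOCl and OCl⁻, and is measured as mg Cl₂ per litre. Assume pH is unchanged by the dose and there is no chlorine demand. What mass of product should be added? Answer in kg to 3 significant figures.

7.94 kg

[OCl⁻]/[HOCl] = 10^(pH − pKa) = 10^(7.75 − 7.49) = 1.82; fraction as HOCl = 1/(1 + 1.82) = 0.3546.
Free chlorine required for 2.46 ppm HOCl: 2.46 / 0.3546 = 6.936 ppm.
FC to add: 6.936 − 0.5 = 6.436 mg/L as Cl₂.
Cl₂ equivalent: 6.436 mg/L × 772,000 L = 4969 g.
Product at 62.6% available Cl: 4969 / 0.626 = 7938 g.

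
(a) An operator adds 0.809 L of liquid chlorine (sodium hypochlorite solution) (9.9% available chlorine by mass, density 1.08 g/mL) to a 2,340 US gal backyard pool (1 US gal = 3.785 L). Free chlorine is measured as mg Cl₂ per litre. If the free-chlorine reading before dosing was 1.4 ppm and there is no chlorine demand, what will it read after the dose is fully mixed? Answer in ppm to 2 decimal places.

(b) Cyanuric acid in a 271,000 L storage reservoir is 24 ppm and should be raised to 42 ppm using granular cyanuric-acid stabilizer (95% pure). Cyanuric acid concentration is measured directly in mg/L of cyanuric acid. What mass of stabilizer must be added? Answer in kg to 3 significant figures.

(a) Volume: 2,340 US gal × 3.785 L/gal = 8,857 L.
(a) Mass of solution: 0.809 L × 1000 mL/L × 1.08 g/mL = 873.7 g.
(a) Available chlorine delivered: 873.7 g × 0.099 = 86.5 g as Cl₂.
(a) Concentration rise: 86.5 g / 8,857 L = 9.766 mg/L = 9.77 ppm.
(a) Final FC: 1.4 + 9.77 = 11.17 ppm.

(b) CYA to add: (42 − 24) = 18 mg/L × 271,000 L = 4878 g cyanuric acid.
(b) At 95% purity: 4878 / 0.95 = 5135 g product.

(a) 11.17 ppm; (b) 5.13 kg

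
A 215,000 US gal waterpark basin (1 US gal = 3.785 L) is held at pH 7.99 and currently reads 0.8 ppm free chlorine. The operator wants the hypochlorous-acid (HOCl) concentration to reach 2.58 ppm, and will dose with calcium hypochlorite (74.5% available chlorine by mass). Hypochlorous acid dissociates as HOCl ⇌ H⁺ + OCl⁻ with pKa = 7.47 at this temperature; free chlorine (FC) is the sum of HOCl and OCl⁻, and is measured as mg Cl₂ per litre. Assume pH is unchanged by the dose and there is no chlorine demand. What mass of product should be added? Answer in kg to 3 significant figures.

11.3 kg

Volume: 215,000 US gal × 3.785 L/gal = 813,775 L.
[OCl⁻]/[HOCl] = 10^(pH − pKa) = 10^(7.99 − 7.47) = 3.311; fraction as HOCl = 1/(1 + 3.311) = 0.2319.
Free chlorine required for 2.58 ppm HOCl: 2.58 / 0.2319 = 11.12 ppm.
FC to add: 11.12 − 0.8 = 10.32 mg/L as Cl₂.
Cl₂ equivalent: 10.32 mg/L × 813,775 L = 8401 g.
Product at 74.5% available Cl: 8401 / 0.745 = 11,280 g.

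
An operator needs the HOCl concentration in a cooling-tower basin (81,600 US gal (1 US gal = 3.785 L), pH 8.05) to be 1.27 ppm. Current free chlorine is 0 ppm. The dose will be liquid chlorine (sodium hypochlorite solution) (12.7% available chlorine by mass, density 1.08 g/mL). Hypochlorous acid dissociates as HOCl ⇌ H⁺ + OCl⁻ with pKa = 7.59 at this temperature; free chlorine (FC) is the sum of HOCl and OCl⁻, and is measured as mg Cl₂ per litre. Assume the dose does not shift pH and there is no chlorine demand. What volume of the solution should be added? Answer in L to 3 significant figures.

11.1 L

Volume: 81,600 US gal × 3.785 L/gal = 308,856 L.
[OCl⁻]/[HOCl] = 10^(pH − pKa) = 10^(8.05 − 7.59) = 2.884; fraction as HOCl = 1/(1 + 2.884) = 0.2575.
Free chlorine required for 1.27 ppm HOCl: 1.27 / 0.2575 = 4.933 ppm.
FC to add: 4.933 − 0 = 4.933 mg/L as Cl₂.
Cl₂ equivalent: 4.933 mg/L × 308,856 L = 1524 g.
Product at 12.7% available Cl: 1524 / 0.127 = 12,000 g.
Volume: 12,000 g ÷ 1.08 g/mL = 11,110 mL.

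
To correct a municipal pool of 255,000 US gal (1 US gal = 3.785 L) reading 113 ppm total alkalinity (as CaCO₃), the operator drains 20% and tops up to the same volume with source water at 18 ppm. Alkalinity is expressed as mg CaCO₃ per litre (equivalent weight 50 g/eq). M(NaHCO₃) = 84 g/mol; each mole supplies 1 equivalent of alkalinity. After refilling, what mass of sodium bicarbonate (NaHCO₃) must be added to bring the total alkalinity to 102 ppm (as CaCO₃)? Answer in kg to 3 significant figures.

Volume: 255,000 US gal × 3.785 L/gal = 965,175 L.
After draining 20% and refilling: 113 × 0.80 + 18 × 0.20 = 94 ppm.
Deficit to target: 102 − 94 = 8 mg/L.
As CaCO₃: 8 mg/L × 965,175 L = 7721 g; ÷ 50 g/eq ÷ 1 = 154.4 mol NaHCO₃.
Mass: 154.4 × 84 = 12,970 g.

13.0 kg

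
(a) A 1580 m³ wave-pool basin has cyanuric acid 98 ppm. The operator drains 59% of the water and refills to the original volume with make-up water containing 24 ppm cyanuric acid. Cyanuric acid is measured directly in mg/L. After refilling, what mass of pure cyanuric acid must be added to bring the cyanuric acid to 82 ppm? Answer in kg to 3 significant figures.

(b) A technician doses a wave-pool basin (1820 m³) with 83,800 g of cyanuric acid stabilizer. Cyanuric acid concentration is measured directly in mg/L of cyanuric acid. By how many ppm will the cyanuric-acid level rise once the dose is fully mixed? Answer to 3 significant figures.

(a) Volume: 1580 m³ = 1,580,000 L.
(a) After draining 59% and refilling: 98 × 0.41 + 24 × 0.59 = 54.34 ppm.
(a) Deficit to target: 82 − 54.34 = 27.66 mg/L.
(a) Mass: 27.66 mg/L × 1,580,000 L = 43,700 g cyanuric acid.

(b) Volume: 1820 m³ = 1,820,000 L.
(b) Rise: 83,800 g / 1,820,000 L × 1000 = 46.04 mg/L.

(a) 43.7 kg; (b) 46.0 ppm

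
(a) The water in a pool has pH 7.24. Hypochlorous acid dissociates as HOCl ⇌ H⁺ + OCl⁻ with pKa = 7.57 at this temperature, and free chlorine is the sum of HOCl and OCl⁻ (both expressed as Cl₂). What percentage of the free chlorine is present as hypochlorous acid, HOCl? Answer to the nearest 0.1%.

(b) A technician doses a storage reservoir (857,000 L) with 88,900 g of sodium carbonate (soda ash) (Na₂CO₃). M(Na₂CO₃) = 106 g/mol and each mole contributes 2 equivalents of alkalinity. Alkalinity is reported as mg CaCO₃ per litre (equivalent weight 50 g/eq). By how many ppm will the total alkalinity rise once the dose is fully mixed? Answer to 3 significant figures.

(a) [OCl⁻]/[HOCl] = 10^(pH − pKa) = 10^(7.24 − 7.57) = 10^-0.33 = 0.4677.
(a) Fraction as HOCl = 1 / (1 + 0.4677) = 0.6813.

(b) Moles of Na₂CO₃: 88,900 g ÷ 106 g/mol = 838.7 mol → 1677 eq of alkalinity.
(b) As CaCO₃: 1677 eq × 50 g/eq = 83,870 g.
(b) Rise: 83,870 g / 857,000 L × 1000 = 97.86 mg/L.

(a) 68.1%; (b) 97.9 ppm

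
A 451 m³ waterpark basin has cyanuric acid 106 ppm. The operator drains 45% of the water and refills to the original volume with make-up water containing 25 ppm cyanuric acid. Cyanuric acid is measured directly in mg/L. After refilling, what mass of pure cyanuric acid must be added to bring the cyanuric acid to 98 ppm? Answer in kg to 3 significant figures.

12.8 kg

Volume: 451 m³ = 451,000 L.
After draining 45% and refilling: 106 × 0.55 + 25 × 0.45 = 69.55 ppm.
Deficit to target: 98 − 69.55 = 28.45 mg/L.
Mass: 28.45 mg/L × 451,000 L = 12,830 g cyanuric acid.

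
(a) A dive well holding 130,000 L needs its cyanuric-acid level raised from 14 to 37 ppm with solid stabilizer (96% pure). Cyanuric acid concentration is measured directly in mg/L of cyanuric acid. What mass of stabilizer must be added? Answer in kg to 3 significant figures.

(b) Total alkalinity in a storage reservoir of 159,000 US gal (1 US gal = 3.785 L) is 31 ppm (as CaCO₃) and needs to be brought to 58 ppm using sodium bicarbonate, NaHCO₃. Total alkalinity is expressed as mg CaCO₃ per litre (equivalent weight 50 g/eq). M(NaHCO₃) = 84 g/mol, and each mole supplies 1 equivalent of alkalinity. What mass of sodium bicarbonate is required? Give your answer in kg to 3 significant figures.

(a) CYA to add: (37 − 14) = 23 mg/L × 130,000 L = 2990 g cyanuric acid.
(a) At 96% purity: 2990 / 0.96 = 3115 g product.

(b) Volume: 159,000 US gal × 3.785 L/gal = 601,815 L.
(b) Alkalinity to add: (58 − 31) = 27 mg/L as CaCO₃ × 601,815 L = 16,250 g as CaCO₃.
(b) Equivalents: 16,250 g ÷ 50 g/eq = 325 eq.
(b) NaHCO₃ supplies 1 eq per mole → 325 mol.
(b) Mass: 325 mol × 84 g/mol = 27,300 g.

(a) 3.11 kg; (b) 27.3 kg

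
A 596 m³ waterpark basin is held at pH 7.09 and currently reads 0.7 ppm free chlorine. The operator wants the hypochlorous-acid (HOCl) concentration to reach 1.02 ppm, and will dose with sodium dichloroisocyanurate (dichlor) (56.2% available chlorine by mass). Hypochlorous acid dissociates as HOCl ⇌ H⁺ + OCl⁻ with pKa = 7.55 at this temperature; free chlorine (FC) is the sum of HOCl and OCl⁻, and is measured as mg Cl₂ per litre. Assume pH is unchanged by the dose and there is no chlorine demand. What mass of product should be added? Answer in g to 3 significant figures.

Volume: 596 m³ = 596,000 L.
[OCl⁻]/[HOCl] = 10^(pH − pKa) = 10^(7.09 − 7.55) = 0.3467; fraction as HOCl = 1/(1 + 0.3467) = 0.7425.
Free chlorine required for 1.02 ppm HOCl: 1.02 / 0.7425 = 1.374 ppm.
FC to add: 1.374 − 0.7 = 0.6737 mg/L as Cl₂.
Cl₂ equivalent: 0.6737 mg/L × 596,000 L = 401.5 g.
Product at 56.2% available Cl: 401.5 / 0.562 = 714.4 g.

714 g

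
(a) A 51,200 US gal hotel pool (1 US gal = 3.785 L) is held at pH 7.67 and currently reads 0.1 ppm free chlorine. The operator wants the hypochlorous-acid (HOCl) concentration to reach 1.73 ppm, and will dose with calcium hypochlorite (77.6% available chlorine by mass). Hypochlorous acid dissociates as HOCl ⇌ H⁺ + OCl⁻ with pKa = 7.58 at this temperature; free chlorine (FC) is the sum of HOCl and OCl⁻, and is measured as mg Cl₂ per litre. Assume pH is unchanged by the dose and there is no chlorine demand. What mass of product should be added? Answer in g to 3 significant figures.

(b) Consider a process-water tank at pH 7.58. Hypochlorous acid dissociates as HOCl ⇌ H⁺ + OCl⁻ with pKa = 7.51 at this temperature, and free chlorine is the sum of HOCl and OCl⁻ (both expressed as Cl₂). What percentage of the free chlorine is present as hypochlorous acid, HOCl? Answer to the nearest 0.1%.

(a) Volume: 51,200 US gal × 3.785 L/gal = 193,792 L.
(a) [OCl⁻]/[HOCl] = 10^(pH − pKa) = 10^(7.67 − 7.58) = 1.23; fraction as HOCl = 1/(1 + 1.23) = 0.4484.
(a) Free chlorine required for 1.73 ppm HOCl: 1.73 / 0.4484 = 3.858 ppm.
(a) FC to add: 3.858 − 0.1 = 3.758 mg/L as Cl₂.
(a) Cl₂ equivalent: 3.758 mg/L × 193,792 L = 728.3 g.
(a) Product at 77.6% available Cl: 728.3 / 0.776 = 938.6 g.

(b) [OCl⁻]/[HOCl] = 10^(pH − pKa) = 10^(7.58 − 7.51) = 10^0.07 = 1.175.
(b) Fraction as HOCl = 1 / (1 + 1.175) = 0.4598.

(a) 939 g; (b) 46.0%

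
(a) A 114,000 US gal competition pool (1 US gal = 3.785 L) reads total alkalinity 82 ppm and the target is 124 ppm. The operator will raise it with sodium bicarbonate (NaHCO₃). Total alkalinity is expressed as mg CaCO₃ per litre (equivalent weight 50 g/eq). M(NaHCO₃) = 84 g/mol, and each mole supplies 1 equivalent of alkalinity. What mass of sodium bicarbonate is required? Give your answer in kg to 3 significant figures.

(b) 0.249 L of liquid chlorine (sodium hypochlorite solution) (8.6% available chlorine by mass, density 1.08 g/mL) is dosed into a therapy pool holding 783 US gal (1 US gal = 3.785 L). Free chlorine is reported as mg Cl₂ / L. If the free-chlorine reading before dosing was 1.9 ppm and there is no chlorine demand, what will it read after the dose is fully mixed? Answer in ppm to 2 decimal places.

(a) Volume: 114,000 US gal × 3.785 L/gal = 431,490 L.
(a) Alkalinity to add: (124 − 82) = 42 mg/L as CaCO₃ × 431,490 L = 18,120 g as CaCO₃.
(a) Equivalents: 18,120 g ÷ 50 g/eq = 362.5 eq.
(a) NaHCO₃ supplies 1 eq per mole → 362.5 mol.
(a) Mass: 362.5 mol × 84 g/mol = 30,450 g.

(b) Volume: 783 US gal × 3.785 L/gal = 2,964 L.
(b) Mass of solution: 0.249 L × 1000 mL/L × 1.08 g/mL = 268.9 g.
(b) Available chlorine delivered: 268.9 g × 0.086 = 23.13 g as Cl₂.
(b) Concentration rise: 23.13 g / 2,964 L = 7.804 mg/L = 7.80 ppm.
(b) Final FC: 1.9 + 7.80 = 9.70 ppm.

(a) 30.4 kg; (b) 9.70 ppm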